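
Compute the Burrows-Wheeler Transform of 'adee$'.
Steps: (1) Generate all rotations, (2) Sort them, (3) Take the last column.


Rotations (sorted):
  0: $adee -> last char: e
  1: adee$ -> last char: $
  2: dee$a -> last char: a
  3: e$ade -> last char: e
  4: ee$ad -> last char: d


BWT = e$aed


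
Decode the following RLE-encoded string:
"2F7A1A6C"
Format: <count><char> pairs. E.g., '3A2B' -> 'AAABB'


Expanding each <count><char> pair:
  2F -> 'FF'
  7A -> 'AAAAAAA'
  1A -> 'A'
  6C -> 'CCCCCC'

Decoded = FFAAAAAAAACCCCCC


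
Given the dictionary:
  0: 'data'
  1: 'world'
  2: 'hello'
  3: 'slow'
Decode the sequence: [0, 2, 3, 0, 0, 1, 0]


Look up each index in the dictionary:
  0 -> 'data'
  2 -> 'hello'
  3 -> 'slow'
  0 -> 'data'
  0 -> 'data'
  1 -> 'world'
  0 -> 'data'

Decoded: "data hello slow data data world data"


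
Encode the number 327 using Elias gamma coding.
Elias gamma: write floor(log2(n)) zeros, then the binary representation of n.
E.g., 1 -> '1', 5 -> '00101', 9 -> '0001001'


num_bits = floor(log2(327)) + 1 = 9
leading_zeros = num_bits - 1 = 8
binary(327) = 101000111

Elias gamma(327) = '00000000' + '101000111' = 00000000101000111 (17 bits)


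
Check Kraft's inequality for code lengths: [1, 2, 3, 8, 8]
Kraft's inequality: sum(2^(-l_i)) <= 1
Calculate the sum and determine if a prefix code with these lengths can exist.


Sum = 2^(-1) + 2^(-2) + 2^(-3) + 2^(-8) + 2^(-8)
    = 0.5 + 0.25 + 0.125 + 0.00390625 + 0.00390625
    = 226/256 = 0.8828125
Since 0.8828125 <= 1, Kraft's inequality IS satisfied.
A prefix code with these lengths CAN exist.

Kraft sum = 0.8828125. Satisfied.


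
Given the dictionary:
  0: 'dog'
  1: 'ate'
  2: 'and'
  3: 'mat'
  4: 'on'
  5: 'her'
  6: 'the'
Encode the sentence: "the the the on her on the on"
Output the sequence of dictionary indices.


Look up each word in the dictionary:
  'the' -> 6
  'the' -> 6
  'the' -> 6
  'on' -> 4
  'her' -> 5
  'on' -> 4
  'the' -> 6
  'on' -> 4

Encoded: [6, 6, 6, 4, 5, 4, 6, 4]


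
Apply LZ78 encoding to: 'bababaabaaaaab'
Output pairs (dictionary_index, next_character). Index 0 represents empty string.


LZ78 encoding steps:
Dictionary: {0: ''}
Step 1: w='' (idx 0), next='b' -> output (0, 'b'), add 'b' as idx 1
Step 2: w='' (idx 0), next='a' -> output (0, 'a'), add 'a' as idx 2
Step 3: w='b' (idx 1), next='a' -> output (1, 'a'), add 'ba' as idx 3
Step 4: w='ba' (idx 3), next='a' -> output (3, 'a'), add 'baa' as idx 4
Step 5: w='baa' (idx 4), next='a' -> output (4, 'a'), add 'baaa' as idx 5
Step 6: w='a' (idx 2), next='a' -> output (2, 'a'), add 'aa' as idx 6
Step 7: w='b' (idx 1), end of input -> output (1, '')


Encoded: [(0, 'b'), (0, 'a'), (1, 'a'), (3, 'a'), (4, 'a'), (2, 'a'), (1, '')]


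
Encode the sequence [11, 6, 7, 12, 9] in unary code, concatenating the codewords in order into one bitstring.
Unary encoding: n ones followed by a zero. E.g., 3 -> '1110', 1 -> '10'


Encode each number as n ones followed by a terminating 0:
  11 -> 111111111110 (12 bits)
  6 -> 1111110 (7 bits)
  7 -> 11111110 (8 bits)
  12 -> 1111111111110 (13 bits)
  9 -> 1111111110 (10 bits)
Total length = 12 + 7 + 8 + 13 + 10 = 50 bits.

Unary([11, 6, 7, 12, 9]) = 11111111111011111101111111011111111111101111111110 (50 bits)


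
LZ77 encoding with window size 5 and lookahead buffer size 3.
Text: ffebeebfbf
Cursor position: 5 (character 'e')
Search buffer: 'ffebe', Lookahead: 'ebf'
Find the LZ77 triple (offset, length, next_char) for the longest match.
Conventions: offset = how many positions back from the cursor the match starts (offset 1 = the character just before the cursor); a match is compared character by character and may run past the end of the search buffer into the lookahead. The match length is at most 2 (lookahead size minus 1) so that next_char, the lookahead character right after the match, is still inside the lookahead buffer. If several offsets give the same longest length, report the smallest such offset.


Try each offset into the search buffer:
  offset=1 (pos 4, char 'e'): match length 1
  offset=2 (pos 3, char 'b'): match length 0
  offset=3 (pos 2, char 'e'): match length 2
  offset=4 (pos 1, char 'f'): match length 0
  offset=5 (pos 0, char 'f'): match length 0
Longest match has length 2 at offset 3.
next_char = character at position 5 + 2 = 7 -> 'f'

Best match: offset=3, length=2 (matching 'eb' starting at position 2)
LZ77 triple: (3, 2, 'f')


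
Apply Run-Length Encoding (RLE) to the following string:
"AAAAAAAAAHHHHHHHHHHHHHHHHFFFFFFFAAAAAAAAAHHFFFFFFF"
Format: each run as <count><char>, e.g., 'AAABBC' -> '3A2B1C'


Scanning runs left to right:
  i=0: run of 'A' x 9 -> '9A'
  i=9: run of 'H' x 16 -> '16H'
  i=25: run of 'F' x 7 -> '7F'
  i=32: run of 'A' x 9 -> '9A'
  i=41: run of 'H' x 2 -> '2H'
  i=43: run of 'F' x 7 -> '7F'

RLE = 9A16H7F9A2H7F


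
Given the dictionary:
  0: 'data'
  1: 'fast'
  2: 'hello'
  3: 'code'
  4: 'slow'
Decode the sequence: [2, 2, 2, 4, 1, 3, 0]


Look up each index in the dictionary:
  2 -> 'hello'
  2 -> 'hello'
  2 -> 'hello'
  4 -> 'slow'
  1 -> 'fast'
  3 -> 'code'
  0 -> 'data'

Decoded: "hello hello hello slow fast code data"


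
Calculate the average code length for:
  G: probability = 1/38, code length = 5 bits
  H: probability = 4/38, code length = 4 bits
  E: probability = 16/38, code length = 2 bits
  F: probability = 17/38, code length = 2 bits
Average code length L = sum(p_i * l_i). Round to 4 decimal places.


Weighted contributions p_i * l_i:
  G: (1/38) * 5 = 5/38
  H: (4/38) * 4 = 16/38
  E: (16/38) * 2 = 32/38
  F: (17/38) * 2 = 34/38
Sum = (5 + 16 + 32 + 34)/38 = 87/38

L = 87/38 = 2.2895 bits/symbol


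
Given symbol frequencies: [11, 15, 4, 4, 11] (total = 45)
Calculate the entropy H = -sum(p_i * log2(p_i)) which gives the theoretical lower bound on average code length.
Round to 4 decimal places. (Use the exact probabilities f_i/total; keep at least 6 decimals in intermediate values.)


Per-symbol terms -p_i * log2(p_i) with p_i = f_i/45:
  p = 11/45 = 0.244444: log2(p) = -2.032421, -p*log2(p) = 0.496814
  p = 15/45 = 0.333333: log2(p) = -1.584963, -p*log2(p) = 0.528321
  p = 4/45 = 0.088889: log2(p) = -3.491853, -p*log2(p) = 0.310387
  p = 4/45 = 0.088889: log2(p) = -3.491853, -p*log2(p) = 0.310387
  p = 11/45 = 0.244444: log2(p) = -2.032421, -p*log2(p) = 0.496814
H = 0.496814 + 0.528321 + 0.310387 + 0.310387 + 0.496814 = 2.142723

H = 2.1427 bits/symbol


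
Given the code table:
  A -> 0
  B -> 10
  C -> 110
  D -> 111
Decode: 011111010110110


Decoding:
0 -> A
111 -> D
110 -> C
10 -> B
110 -> C
110 -> C


Result: ADCBCC


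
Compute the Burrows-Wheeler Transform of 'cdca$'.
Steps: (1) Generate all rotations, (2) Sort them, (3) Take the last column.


Rotations (sorted):
  0: $cdca -> last char: a
  1: a$cdc -> last char: c
  2: ca$cd -> last char: d
  3: cdca$ -> last char: $
  4: dca$c -> last char: c


BWT = acd$c


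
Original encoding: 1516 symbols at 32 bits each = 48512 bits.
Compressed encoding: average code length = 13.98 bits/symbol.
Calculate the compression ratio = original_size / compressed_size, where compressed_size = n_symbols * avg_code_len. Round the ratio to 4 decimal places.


original_size = n_symbols * orig_bits = 1516 * 32 = 48512 bits
compressed_size = n_symbols * avg_code_len = 1516 * 13.98 = 21193.68 bits
ratio = original_size / compressed_size = 48512 / 21193.68 = 2.289

Compression ratio = 2.289


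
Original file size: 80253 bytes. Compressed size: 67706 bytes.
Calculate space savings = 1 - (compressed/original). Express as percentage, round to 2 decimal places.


ratio = compressed/original = 67706/80253 = 0.843657
savings = 1 - ratio = 1 - 0.843657 = 0.156343
as a percentage: 0.156343 * 100 = 15.63%

Space savings = 1 - 67706/80253 = 15.63%


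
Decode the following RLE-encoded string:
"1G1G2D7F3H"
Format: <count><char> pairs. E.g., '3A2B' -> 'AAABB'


Expanding each <count><char> pair:
  1G -> 'G'
  1G -> 'G'
  2D -> 'DD'
  7F -> 'FFFFFFF'
  3H -> 'HHH'

Decoded = GGDDFFFFFFFHHH


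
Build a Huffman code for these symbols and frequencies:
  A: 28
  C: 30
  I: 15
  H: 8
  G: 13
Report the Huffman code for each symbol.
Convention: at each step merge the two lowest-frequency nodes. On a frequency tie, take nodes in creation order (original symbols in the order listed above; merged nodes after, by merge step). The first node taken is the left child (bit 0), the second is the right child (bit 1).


Huffman tree construction:
Step 1: Merge H(8) + G(13) = 21
Step 2: Merge I(15) + (H+G)(21) = 36
Step 3: Merge A(28) + C(30) = 58
Step 4: Merge (I+(H+G))(36) + (A+C)(58) = 94
Read each symbol's code off the tree from the root (left child = 0, right child = 1).

Codes:
  A: 10 (length 2)
  C: 11 (length 2)
  I: 00 (length 2)
  H: 010 (length 3)
  G: 011 (length 3)
Average code length: 209/94 = 2.2234 bits/symbol


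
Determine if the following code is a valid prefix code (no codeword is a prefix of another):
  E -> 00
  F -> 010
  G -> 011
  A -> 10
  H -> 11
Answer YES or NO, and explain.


Checking each pair (does one codeword prefix another?):
  E='00' vs F='010': no prefix
  E='00' vs G='011': no prefix
  E='00' vs A='10': no prefix
  E='00' vs H='11': no prefix
  F='010' vs E='00': no prefix
  F='010' vs G='011': no prefix
  F='010' vs A='10': no prefix
  F='010' vs H='11': no prefix
  G='011' vs E='00': no prefix
  G='011' vs F='010': no prefix
  G='011' vs A='10': no prefix
  G='011' vs H='11': no prefix
  A='10' vs E='00': no prefix
  A='10' vs F='010': no prefix
  A='10' vs G='011': no prefix
  A='10' vs H='11': no prefix
  H='11' vs E='00': no prefix
  H='11' vs F='010': no prefix
  H='11' vs G='011': no prefix
  H='11' vs A='10': no prefix
No violation found over all pairs.

YES -- this is a valid prefix code. No codeword is a prefix of any other codeword.


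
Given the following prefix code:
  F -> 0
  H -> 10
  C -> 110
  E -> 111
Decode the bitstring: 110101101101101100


Decoding step by step:
Bits 110 -> C
Bits 10 -> H
Bits 110 -> C
Bits 110 -> C
Bits 110 -> C
Bits 110 -> C
Bits 0 -> F


Decoded message: CHCCCCF


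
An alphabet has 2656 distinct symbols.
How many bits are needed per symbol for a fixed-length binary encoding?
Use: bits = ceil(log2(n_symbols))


log2(2656) = 11.375
Bracket: 2^11 = 2048 < 2656 <= 2^12 = 4096
So ceil(log2(2656)) = 12

bits = ceil(log2(2656)) = ceil(11.375) = 12 bits


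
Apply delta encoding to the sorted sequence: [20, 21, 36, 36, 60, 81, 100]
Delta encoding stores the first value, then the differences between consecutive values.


First value: 20
Deltas:
  21 - 20 = 1
  36 - 21 = 15
  36 - 36 = 0
  60 - 36 = 24
  81 - 60 = 21
  100 - 81 = 19


Delta encoded: [20, 1, 15, 0, 24, 21, 19]


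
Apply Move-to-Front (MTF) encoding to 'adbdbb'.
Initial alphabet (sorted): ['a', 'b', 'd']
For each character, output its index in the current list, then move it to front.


MTF encoding:
'a': index 0 in ['a', 'b', 'd'] -> ['a', 'b', 'd']
'd': index 2 in ['a', 'b', 'd'] -> ['d', 'a', 'b']
'b': index 2 in ['d', 'a', 'b'] -> ['b', 'd', 'a']
'd': index 1 in ['b', 'd', 'a'] -> ['d', 'b', 'a']
'b': index 1 in ['d', 'b', 'a'] -> ['b', 'd', 'a']
'b': index 0 in ['b', 'd', 'a'] -> ['b', 'd', 'a']


Output: [0, 2, 2, 1, 1, 0]


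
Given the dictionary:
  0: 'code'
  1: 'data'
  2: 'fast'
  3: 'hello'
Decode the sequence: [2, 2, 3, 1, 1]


Look up each index in the dictionary:
  2 -> 'fast'
  2 -> 'fast'
  3 -> 'hello'
  1 -> 'data'
  1 -> 'data'

Decoded: "fast fast hello data data"


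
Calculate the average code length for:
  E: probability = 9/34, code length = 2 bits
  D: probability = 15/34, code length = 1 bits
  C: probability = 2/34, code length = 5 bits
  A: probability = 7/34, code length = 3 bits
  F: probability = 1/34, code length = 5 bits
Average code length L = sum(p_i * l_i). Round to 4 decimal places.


Weighted contributions p_i * l_i:
  E: (9/34) * 2 = 18/34
  D: (15/34) * 1 = 15/34
  C: (2/34) * 5 = 10/34
  A: (7/34) * 3 = 21/34
  F: (1/34) * 5 = 5/34
Sum = (18 + 15 + 10 + 21 + 5)/34 = 69/34

L = 69/34 = 2.0294 bits/symbol


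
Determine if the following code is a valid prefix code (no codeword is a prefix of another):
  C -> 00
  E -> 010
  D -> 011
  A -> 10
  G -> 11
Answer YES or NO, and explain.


Checking each pair (does one codeword prefix another?):
  C='00' vs E='010': no prefix
  C='00' vs D='011': no prefix
  C='00' vs A='10': no prefix
  C='00' vs G='11': no prefix
  E='010' vs C='00': no prefix
  E='010' vs D='011': no prefix
  E='010' vs A='10': no prefix
  E='010' vs G='11': no prefix
  D='011' vs C='00': no prefix
  D='011' vs E='010': no prefix
  D='011' vs A='10': no prefix
  D='011' vs G='11': no prefix
  A='10' vs C='00': no prefix
  A='10' vs E='010': no prefix
  A='10' vs D='011': no prefix
  A='10' vs G='11': no prefix
  G='11' vs C='00': no prefix
  G='11' vs E='010': no prefix
  G='11' vs D='011': no prefix
  G='11' vs A='10': no prefix
No violation found over all pairs.

YES -- this is a valid prefix code. No codeword is a prefix of any other codeword.


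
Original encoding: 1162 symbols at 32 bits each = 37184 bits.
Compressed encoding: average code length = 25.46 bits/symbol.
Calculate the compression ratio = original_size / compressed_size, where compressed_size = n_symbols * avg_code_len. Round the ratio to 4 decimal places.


original_size = n_symbols * orig_bits = 1162 * 32 = 37184 bits
compressed_size = n_symbols * avg_code_len = 1162 * 25.46 = 29584.52 bits
ratio = original_size / compressed_size = 37184 / 29584.52 = 1.2569

Compression ratio = 1.2569


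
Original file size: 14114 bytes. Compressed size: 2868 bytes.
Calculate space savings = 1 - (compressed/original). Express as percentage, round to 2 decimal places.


ratio = compressed/original = 2868/14114 = 0.203202
savings = 1 - ratio = 1 - 0.203202 = 0.796798
as a percentage: 0.796798 * 100 = 79.68%

Space savings = 1 - 2868/14114 = 79.68%


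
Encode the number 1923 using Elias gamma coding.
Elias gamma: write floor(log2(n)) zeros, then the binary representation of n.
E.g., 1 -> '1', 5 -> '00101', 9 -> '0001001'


num_bits = floor(log2(1923)) + 1 = 11
leading_zeros = num_bits - 1 = 10
binary(1923) = 11110000011

Elias gamma(1923) = '0000000000' + '11110000011' = 000000000011110000011 (21 bits)


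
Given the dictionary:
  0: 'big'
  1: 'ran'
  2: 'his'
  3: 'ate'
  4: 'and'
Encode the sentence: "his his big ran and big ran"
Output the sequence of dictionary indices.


Look up each word in the dictionary:
  'his' -> 2
  'his' -> 2
  'big' -> 0
  'ran' -> 1
  'and' -> 4
  'big' -> 0
  'ran' -> 1

Encoded: [2, 2, 0, 1, 4, 0, 1]


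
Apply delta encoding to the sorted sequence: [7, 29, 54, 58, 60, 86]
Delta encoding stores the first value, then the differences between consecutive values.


First value: 7
Deltas:
  29 - 7 = 22
  54 - 29 = 25
  58 - 54 = 4
  60 - 58 = 2
  86 - 60 = 26


Delta encoded: [7, 22, 25, 4, 2, 26]


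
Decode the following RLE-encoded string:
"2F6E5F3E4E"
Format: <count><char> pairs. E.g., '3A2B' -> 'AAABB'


Expanding each <count><char> pair:
  2F -> 'FF'
  6E -> 'EEEEEE'
  5F -> 'FFFFF'
  3E -> 'EEE'
  4E -> 'EEEE'

Decoded = FFEEEEEEFFFFFEEEEEEE


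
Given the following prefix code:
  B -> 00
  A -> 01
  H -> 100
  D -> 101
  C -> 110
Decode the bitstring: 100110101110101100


Decoding step by step:
Bits 100 -> H
Bits 110 -> C
Bits 101 -> D
Bits 110 -> C
Bits 101 -> D
Bits 100 -> H


Decoded message: HCDCDH


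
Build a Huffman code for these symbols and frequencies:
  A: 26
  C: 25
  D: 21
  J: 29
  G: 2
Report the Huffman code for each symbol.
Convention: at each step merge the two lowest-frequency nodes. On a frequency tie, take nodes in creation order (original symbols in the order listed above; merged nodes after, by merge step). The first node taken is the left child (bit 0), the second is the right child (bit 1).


Huffman tree construction:
Step 1: Merge G(2) + D(21) = 23
Step 2: Merge (G+D)(23) + C(25) = 48
Step 3: Merge A(26) + J(29) = 55
Step 4: Merge ((G+D)+C)(48) + (A+J)(55) = 103
Read each symbol's code off the tree from the root (left child = 0, right child = 1).

Codes:
  A: 10 (length 2)
  C: 01 (length 2)
  D: 001 (length 3)
  J: 11 (length 2)
  G: 000 (length 3)
Average code length: 229/103 = 2.2233 bits/symbol


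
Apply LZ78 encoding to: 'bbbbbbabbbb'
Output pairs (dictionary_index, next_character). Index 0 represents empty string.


LZ78 encoding steps:
Dictionary: {0: ''}
Step 1: w='' (idx 0), next='b' -> output (0, 'b'), add 'b' as idx 1
Step 2: w='b' (idx 1), next='b' -> output (1, 'b'), add 'bb' as idx 2
Step 3: w='bb' (idx 2), next='b' -> output (2, 'b'), add 'bbb' as idx 3
Step 4: w='' (idx 0), next='a' -> output (0, 'a'), add 'a' as idx 4
Step 5: w='bbb' (idx 3), next='b' -> output (3, 'b'), add 'bbbb' as idx 5


Encoded: [(0, 'b'), (1, 'b'), (2, 'b'), (0, 'a'), (3, 'b')]


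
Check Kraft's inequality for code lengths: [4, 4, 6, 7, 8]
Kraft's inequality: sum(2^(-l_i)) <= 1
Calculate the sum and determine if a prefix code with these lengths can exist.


Sum = 2^(-4) + 2^(-4) + 2^(-6) + 2^(-7) + 2^(-8)
    = 0.0625 + 0.0625 + 0.015625 + 0.0078125 + 0.00390625
    = 39/256 = 0.15234375
Since 0.15234375 <= 1, Kraft's inequality IS satisfied.
A prefix code with these lengths CAN exist.

Kraft sum = 0.15234375. Satisfied.


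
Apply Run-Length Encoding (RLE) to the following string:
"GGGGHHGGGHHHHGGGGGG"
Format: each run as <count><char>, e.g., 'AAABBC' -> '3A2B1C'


Scanning runs left to right:
  i=0: run of 'G' x 4 -> '4G'
  i=4: run of 'H' x 2 -> '2H'
  i=6: run of 'G' x 3 -> '3G'
  i=9: run of 'H' x 4 -> '4H'
  i=13: run of 'G' x 6 -> '6G'

RLE = 4G2H3G4H6G


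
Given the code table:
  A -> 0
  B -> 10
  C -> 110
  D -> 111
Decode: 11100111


Decoding:
111 -> D
0 -> A
0 -> A
111 -> D


Result: DAAD


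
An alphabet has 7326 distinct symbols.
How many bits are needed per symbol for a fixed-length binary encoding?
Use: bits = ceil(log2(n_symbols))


log2(7326) = 12.8388
Bracket: 2^12 = 4096 < 7326 <= 2^13 = 8192
So ceil(log2(7326)) = 13

bits = ceil(log2(7326)) = ceil(12.8388) = 13 bits


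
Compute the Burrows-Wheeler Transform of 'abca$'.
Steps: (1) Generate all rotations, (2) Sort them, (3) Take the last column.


Rotations (sorted):
  0: $abca -> last char: a
  1: a$abc -> last char: c
  2: abca$ -> last char: $
  3: bca$a -> last char: a
  4: ca$ab -> last char: b


BWT = ac$ab


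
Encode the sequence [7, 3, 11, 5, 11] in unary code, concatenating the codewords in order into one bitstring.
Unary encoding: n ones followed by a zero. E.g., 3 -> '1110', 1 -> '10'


Encode each number as n ones followed by a terminating 0:
  7 -> 11111110 (8 bits)
  3 -> 1110 (4 bits)
  11 -> 111111111110 (12 bits)
  5 -> 111110 (6 bits)
  11 -> 111111111110 (12 bits)
Total length = 8 + 4 + 12 + 6 + 12 = 42 bits.

Unary([7, 3, 11, 5, 11]) = 111111101110111111111110111110111111111110 (42 bits)


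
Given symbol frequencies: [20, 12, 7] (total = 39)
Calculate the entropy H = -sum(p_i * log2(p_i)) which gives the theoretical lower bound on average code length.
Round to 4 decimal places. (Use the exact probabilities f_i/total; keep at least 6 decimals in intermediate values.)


Per-symbol terms -p_i * log2(p_i) with p_i = f_i/39:
  p = 20/39 = 0.512821: log2(p) = -0.963474, -p*log2(p) = 0.494089
  p = 12/39 = 0.307692: log2(p) = -1.700440, -p*log2(p) = 0.523212
  p = 7/39 = 0.179487: log2(p) = -2.478047, -p*log2(p) = 0.444778
H = 0.494089 + 0.523212 + 0.444778 = 1.462079

H = 1.4621 bits/symbol


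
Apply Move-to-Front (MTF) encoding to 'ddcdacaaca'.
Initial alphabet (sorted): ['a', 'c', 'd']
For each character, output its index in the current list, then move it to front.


MTF encoding:
'd': index 2 in ['a', 'c', 'd'] -> ['d', 'a', 'c']
'd': index 0 in ['d', 'a', 'c'] -> ['d', 'a', 'c']
'c': index 2 in ['d', 'a', 'c'] -> ['c', 'd', 'a']
'd': index 1 in ['c', 'd', 'a'] -> ['d', 'c', 'a']
'a': index 2 in ['d', 'c', 'a'] -> ['a', 'd', 'c']
'c': index 2 in ['a', 'd', 'c'] -> ['c', 'a', 'd']
'a': index 1 in ['c', 'a', 'd'] -> ['a', 'c', 'd']
'a': index 0 in ['a', 'c', 'd'] -> ['a', 'c', 'd']
'c': index 1 in ['a', 'c', 'd'] -> ['c', 'a', 'd']
'a': index 1 in ['c', 'a', 'd'] -> ['a', 'c', 'd']


Output: [2, 0, 2, 1, 2, 2, 1, 0, 1, 1]


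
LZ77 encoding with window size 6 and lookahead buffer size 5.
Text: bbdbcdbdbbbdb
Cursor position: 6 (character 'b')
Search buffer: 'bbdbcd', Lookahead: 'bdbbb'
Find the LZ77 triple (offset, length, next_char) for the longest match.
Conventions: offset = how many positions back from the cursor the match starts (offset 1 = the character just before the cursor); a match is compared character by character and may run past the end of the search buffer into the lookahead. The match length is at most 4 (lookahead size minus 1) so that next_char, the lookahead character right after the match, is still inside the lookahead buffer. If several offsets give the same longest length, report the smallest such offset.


Try each offset into the search buffer:
  offset=1 (pos 5, char 'd'): match length 0
  offset=2 (pos 4, char 'c'): match length 0
  offset=3 (pos 3, char 'b'): match length 1
  offset=4 (pos 2, char 'd'): match length 0
  offset=5 (pos 1, char 'b'): match length 3
  offset=6 (pos 0, char 'b'): match length 1
Longest match has length 3 at offset 5.
next_char = character at position 6 + 3 = 9 -> 'b'

Best match: offset=5, length=3 (matching 'bdb' starting at position 1)
LZ77 triple: (5, 3, 'b')


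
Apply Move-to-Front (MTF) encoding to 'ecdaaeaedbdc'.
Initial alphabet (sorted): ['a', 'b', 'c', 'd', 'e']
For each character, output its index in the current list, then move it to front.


MTF encoding:
'e': index 4 in ['a', 'b', 'c', 'd', 'e'] -> ['e', 'a', 'b', 'c', 'd']
'c': index 3 in ['e', 'a', 'b', 'c', 'd'] -> ['c', 'e', 'a', 'b', 'd']
'd': index 4 in ['c', 'e', 'a', 'b', 'd'] -> ['d', 'c', 'e', 'a', 'b']
'a': index 3 in ['d', 'c', 'e', 'a', 'b'] -> ['a', 'd', 'c', 'e', 'b']
'a': index 0 in ['a', 'd', 'c', 'e', 'b'] -> ['a', 'd', 'c', 'e', 'b']
'e': index 3 in ['a', 'd', 'c', 'e', 'b'] -> ['e', 'a', 'd', 'c', 'b']
'a': index 1 in ['e', 'a', 'd', 'c', 'b'] -> ['a', 'e', 'd', 'c', 'b']
'e': index 1 in ['a', 'e', 'd', 'c', 'b'] -> ['e', 'a', 'd', 'c', 'b']
'd': index 2 in ['e', 'a', 'd', 'c', 'b'] -> ['d', 'e', 'a', 'c', 'b']
'b': index 4 in ['d', 'e', 'a', 'c', 'b'] -> ['b', 'd', 'e', 'a', 'c']
'd': index 1 in ['b', 'd', 'e', 'a', 'c'] -> ['d', 'b', 'e', 'a', 'c']
'c': index 4 in ['d', 'b', 'e', 'a', 'c'] -> ['c', 'd', 'b', 'e', 'a']


Output: [4, 3, 4, 3, 0, 3, 1, 1, 2, 4, 1, 4]


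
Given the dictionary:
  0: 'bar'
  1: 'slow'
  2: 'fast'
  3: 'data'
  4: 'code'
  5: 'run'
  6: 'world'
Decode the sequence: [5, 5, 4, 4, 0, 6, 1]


Look up each index in the dictionary:
  5 -> 'run'
  5 -> 'run'
  4 -> 'code'
  4 -> 'code'
  0 -> 'bar'
  6 -> 'world'
  1 -> 'slow'

Decoded: "run run code code bar world slow"


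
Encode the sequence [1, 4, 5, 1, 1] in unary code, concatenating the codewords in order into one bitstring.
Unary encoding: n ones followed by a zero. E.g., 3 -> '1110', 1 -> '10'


Encode each number as n ones followed by a terminating 0:
  1 -> 10 (2 bits)
  4 -> 11110 (5 bits)
  5 -> 111110 (6 bits)
  1 -> 10 (2 bits)
  1 -> 10 (2 bits)
Total length = 2 + 5 + 6 + 2 + 2 = 17 bits.

Unary([1, 4, 5, 1, 1]) = 10111101111101010 (17 bits)


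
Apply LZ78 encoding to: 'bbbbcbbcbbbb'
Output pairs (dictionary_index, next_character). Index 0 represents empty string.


LZ78 encoding steps:
Dictionary: {0: ''}
Step 1: w='' (idx 0), next='b' -> output (0, 'b'), add 'b' as idx 1
Step 2: w='b' (idx 1), next='b' -> output (1, 'b'), add 'bb' as idx 2
Step 3: w='b' (idx 1), next='c' -> output (1, 'c'), add 'bc' as idx 3
Step 4: w='bb' (idx 2), next='c' -> output (2, 'c'), add 'bbc' as idx 4
Step 5: w='bb' (idx 2), next='b' -> output (2, 'b'), add 'bbb' as idx 5
Step 6: w='b' (idx 1), end of input -> output (1, '')


Encoded: [(0, 'b'), (1, 'b'), (1, 'c'), (2, 'c'), (2, 'b'), (1, '')]


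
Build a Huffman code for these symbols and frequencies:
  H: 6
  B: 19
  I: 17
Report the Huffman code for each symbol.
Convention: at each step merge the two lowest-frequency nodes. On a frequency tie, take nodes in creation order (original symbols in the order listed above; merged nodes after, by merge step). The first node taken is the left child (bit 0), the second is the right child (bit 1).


Huffman tree construction:
Step 1: Merge H(6) + I(17) = 23
Step 2: Merge B(19) + (H+I)(23) = 42
Read each symbol's code off the tree from the root (left child = 0, right child = 1).

Codes:
  H: 10 (length 2)
  B: 0 (length 1)
  I: 11 (length 2)
Average code length: 65/42 = 1.5476 bits/symbol


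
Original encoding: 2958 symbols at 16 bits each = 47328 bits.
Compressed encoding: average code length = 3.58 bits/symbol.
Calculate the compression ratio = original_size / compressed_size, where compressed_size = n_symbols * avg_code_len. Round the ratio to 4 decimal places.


original_size = n_symbols * orig_bits = 2958 * 16 = 47328 bits
compressed_size = n_symbols * avg_code_len = 2958 * 3.58 = 10589.64 bits
ratio = original_size / compressed_size = 47328 / 10589.64 = 4.4693

Compression ratio = 4.4693


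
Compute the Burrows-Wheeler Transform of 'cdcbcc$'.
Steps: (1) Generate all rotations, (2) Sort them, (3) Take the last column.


Rotations (sorted):
  0: $cdcbcc -> last char: c
  1: bcc$cdc -> last char: c
  2: c$cdcbc -> last char: c
  3: cbcc$cd -> last char: d
  4: cc$cdcb -> last char: b
  5: cdcbcc$ -> last char: $
  6: dcbcc$c -> last char: c


BWT = cccdb$c


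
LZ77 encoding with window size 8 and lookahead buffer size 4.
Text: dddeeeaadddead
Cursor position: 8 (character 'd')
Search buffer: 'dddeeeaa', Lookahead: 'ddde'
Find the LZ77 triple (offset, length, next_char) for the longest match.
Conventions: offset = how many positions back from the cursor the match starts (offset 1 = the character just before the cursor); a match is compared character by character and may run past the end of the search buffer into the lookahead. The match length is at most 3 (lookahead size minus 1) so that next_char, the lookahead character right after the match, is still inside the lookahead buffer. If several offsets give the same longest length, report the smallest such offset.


Try each offset into the search buffer:
  offset=1 (pos 7, char 'a'): match length 0
  offset=2 (pos 6, char 'a'): match length 0
  offset=3 (pos 5, char 'e'): match length 0
  offset=4 (pos 4, char 'e'): match length 0
  offset=5 (pos 3, char 'e'): match length 0
  offset=6 (pos 2, char 'd'): match length 1
  offset=7 (pos 1, char 'd'): match length 2
  offset=8 (pos 0, char 'd'): match length 3
Longest match has length 3 at offset 8.
next_char = character at position 8 + 3 = 11 -> 'e'

Best match: offset=8, length=3 (matching 'ddd' starting at position 0)
LZ77 triple: (8, 3, 'e')


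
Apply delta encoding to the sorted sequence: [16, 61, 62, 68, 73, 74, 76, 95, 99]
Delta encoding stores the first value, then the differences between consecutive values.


First value: 16
Deltas:
  61 - 16 = 45
  62 - 61 = 1
  68 - 62 = 6
  73 - 68 = 5
  74 - 73 = 1
  76 - 74 = 2
  95 - 76 = 19
  99 - 95 = 4


Delta encoded: [16, 45, 1, 6, 5, 1, 2, 19, 4]


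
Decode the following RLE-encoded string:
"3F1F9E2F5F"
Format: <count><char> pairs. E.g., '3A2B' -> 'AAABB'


Expanding each <count><char> pair:
  3F -> 'FFF'
  1F -> 'F'
  9E -> 'EEEEEEEEE'
  2F -> 'FF'
  5F -> 'FFFFF'

Decoded = FFFFEEEEEEEEEFFFFFFF


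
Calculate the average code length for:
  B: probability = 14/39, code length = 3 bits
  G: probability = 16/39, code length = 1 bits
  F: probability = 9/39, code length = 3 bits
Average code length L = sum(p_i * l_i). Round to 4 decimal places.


Weighted contributions p_i * l_i:
  B: (14/39) * 3 = 42/39
  G: (16/39) * 1 = 16/39
  F: (9/39) * 3 = 27/39
Sum = (42 + 16 + 27)/39 = 85/39

L = 85/39 = 2.1795 bits/symbol


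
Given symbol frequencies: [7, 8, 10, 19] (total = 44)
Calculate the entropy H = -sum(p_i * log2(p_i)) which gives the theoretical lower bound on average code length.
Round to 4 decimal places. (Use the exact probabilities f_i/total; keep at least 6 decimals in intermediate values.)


Per-symbol terms -p_i * log2(p_i) with p_i = f_i/44:
  p = 7/44 = 0.159091: log2(p) = -2.652077, -p*log2(p) = 0.421921
  p = 8/44 = 0.181818: log2(p) = -2.459432, -p*log2(p) = 0.447169
  p = 10/44 = 0.227273: log2(p) = -2.137504, -p*log2(p) = 0.485796
  p = 19/44 = 0.431818: log2(p) = -1.211504, -p*log2(p) = 0.523149
H = 0.421921 + 0.447169 + 0.485796 + 0.523149 = 1.878035

H = 1.878 bits/symbol


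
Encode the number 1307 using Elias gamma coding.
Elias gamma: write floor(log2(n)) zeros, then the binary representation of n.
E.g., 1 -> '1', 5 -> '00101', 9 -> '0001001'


num_bits = floor(log2(1307)) + 1 = 11
leading_zeros = num_bits - 1 = 10
binary(1307) = 10100011011

Elias gamma(1307) = '0000000000' + '10100011011' = 000000000010100011011 (21 bits)


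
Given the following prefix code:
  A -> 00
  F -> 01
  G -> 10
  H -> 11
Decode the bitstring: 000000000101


Decoding step by step:
Bits 00 -> A
Bits 00 -> A
Bits 00 -> A
Bits 00 -> A
Bits 01 -> F
Bits 01 -> F


Decoded message: AAAAFF


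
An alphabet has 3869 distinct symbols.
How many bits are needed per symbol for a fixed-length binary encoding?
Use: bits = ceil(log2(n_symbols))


log2(3869) = 11.9177
Bracket: 2^11 = 2048 < 3869 <= 2^12 = 4096
So ceil(log2(3869)) = 12

bits = ceil(log2(3869)) = ceil(11.9177) = 12 bits


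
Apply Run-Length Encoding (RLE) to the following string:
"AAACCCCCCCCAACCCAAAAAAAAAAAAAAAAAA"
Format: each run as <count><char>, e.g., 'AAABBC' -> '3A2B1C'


Scanning runs left to right:
  i=0: run of 'A' x 3 -> '3A'
  i=3: run of 'C' x 8 -> '8C'
  i=11: run of 'A' x 2 -> '2A'
  i=13: run of 'C' x 3 -> '3C'
  i=16: run of 'A' x 18 -> '18A'

RLE = 3A8C2A3C18A


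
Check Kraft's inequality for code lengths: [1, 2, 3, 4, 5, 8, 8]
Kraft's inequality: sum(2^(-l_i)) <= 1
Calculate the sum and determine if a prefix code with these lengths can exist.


Sum = 2^(-1) + 2^(-2) + 2^(-3) + 2^(-4) + 2^(-5) + 2^(-8) + 2^(-8)
    = 0.5 + 0.25 + 0.125 + 0.0625 + 0.03125 + 0.00390625 + 0.00390625
    = 250/256 = 0.9765625
Since 0.9765625 <= 1, Kraft's inequality IS satisfied.
A prefix code with these lengths CAN exist.

Kraft sum = 0.9765625. Satisfied.


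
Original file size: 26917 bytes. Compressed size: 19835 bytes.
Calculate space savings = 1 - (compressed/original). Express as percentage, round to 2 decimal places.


ratio = compressed/original = 19835/26917 = 0.736895
savings = 1 - ratio = 1 - 0.736895 = 0.263105
as a percentage: 0.263105 * 100 = 26.31%

Space savings = 1 - 19835/26917 = 26.31%


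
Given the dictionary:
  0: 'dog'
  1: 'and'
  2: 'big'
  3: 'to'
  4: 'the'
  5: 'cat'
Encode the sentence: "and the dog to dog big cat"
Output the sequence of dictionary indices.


Look up each word in the dictionary:
  'and' -> 1
  'the' -> 4
  'dog' -> 0
  'to' -> 3
  'dog' -> 0
  'big' -> 2
  'cat' -> 5

Encoded: [1, 4, 0, 3, 0, 2, 5]


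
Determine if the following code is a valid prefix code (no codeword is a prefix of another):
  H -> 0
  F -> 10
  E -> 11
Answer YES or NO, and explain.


Checking each pair (does one codeword prefix another?):
  H='0' vs F='10': no prefix
  H='0' vs E='11': no prefix
  F='10' vs H='0': no prefix
  F='10' vs E='11': no prefix
  E='11' vs H='0': no prefix
  E='11' vs F='10': no prefix
No violation found over all pairs.

YES -- this is a valid prefix code. No codeword is a prefix of any other codeword.


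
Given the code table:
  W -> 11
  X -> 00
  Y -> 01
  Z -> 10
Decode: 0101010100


Decoding:
01 -> Y
01 -> Y
01 -> Y
01 -> Y
00 -> X


Result: YYYYX


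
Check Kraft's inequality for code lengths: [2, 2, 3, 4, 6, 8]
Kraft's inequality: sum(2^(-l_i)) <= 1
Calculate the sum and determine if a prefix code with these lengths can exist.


Sum = 2^(-2) + 2^(-2) + 2^(-3) + 2^(-4) + 2^(-6) + 2^(-8)
    = 0.25 + 0.25 + 0.125 + 0.0625 + 0.015625 + 0.00390625
    = 181/256 = 0.70703125
Since 0.70703125 <= 1, Kraft's inequality IS satisfied.
A prefix code with these lengths CAN exist.

Kraft sum = 0.70703125. Satisfied.


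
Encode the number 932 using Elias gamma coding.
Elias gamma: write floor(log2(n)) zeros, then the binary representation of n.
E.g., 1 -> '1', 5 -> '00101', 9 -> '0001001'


num_bits = floor(log2(932)) + 1 = 10
leading_zeros = num_bits - 1 = 9
binary(932) = 1110100100

Elias gamma(932) = '000000000' + '1110100100' = 0000000001110100100 (19 bits)


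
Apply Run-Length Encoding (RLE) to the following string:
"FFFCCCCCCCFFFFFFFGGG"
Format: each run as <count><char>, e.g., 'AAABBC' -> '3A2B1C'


Scanning runs left to right:
  i=0: run of 'F' x 3 -> '3F'
  i=3: run of 'C' x 7 -> '7C'
  i=10: run of 'F' x 7 -> '7F'
  i=17: run of 'G' x 3 -> '3G'

RLE = 3F7C7F3G


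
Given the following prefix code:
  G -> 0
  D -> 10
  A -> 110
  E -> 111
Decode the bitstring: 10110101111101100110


Decoding step by step:
Bits 10 -> D
Bits 110 -> A
Bits 10 -> D
Bits 111 -> E
Bits 110 -> A
Bits 110 -> A
Bits 0 -> G
Bits 110 -> A


Decoded message: DADEAAGA


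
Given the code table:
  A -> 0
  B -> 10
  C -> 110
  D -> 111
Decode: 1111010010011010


Decoding:
111 -> D
10 -> B
10 -> B
0 -> A
10 -> B
0 -> A
110 -> C
10 -> B


Result: DBBABACB


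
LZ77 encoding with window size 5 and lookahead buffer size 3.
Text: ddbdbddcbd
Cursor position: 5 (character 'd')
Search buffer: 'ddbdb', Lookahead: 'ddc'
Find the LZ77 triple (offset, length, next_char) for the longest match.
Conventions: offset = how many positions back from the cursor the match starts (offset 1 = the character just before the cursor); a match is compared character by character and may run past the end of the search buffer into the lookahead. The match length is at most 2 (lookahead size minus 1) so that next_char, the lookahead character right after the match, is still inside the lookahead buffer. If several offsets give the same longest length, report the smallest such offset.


Try each offset into the search buffer:
  offset=1 (pos 4, char 'b'): match length 0
  offset=2 (pos 3, char 'd'): match length 1
  offset=3 (pos 2, char 'b'): match length 0
  offset=4 (pos 1, char 'd'): match length 1
  offset=5 (pos 0, char 'd'): match length 2
Longest match has length 2 at offset 5.
next_char = character at position 5 + 2 = 7 -> 'c'

Best match: offset=5, length=2 (matching 'dd' starting at position 0)
LZ77 triple: (5, 2, 'c')


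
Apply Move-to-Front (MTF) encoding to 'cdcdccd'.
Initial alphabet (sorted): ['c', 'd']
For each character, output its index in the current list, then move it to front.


MTF encoding:
'c': index 0 in ['c', 'd'] -> ['c', 'd']
'd': index 1 in ['c', 'd'] -> ['d', 'c']
'c': index 1 in ['d', 'c'] -> ['c', 'd']
'd': index 1 in ['c', 'd'] -> ['d', 'c']
'c': index 1 in ['d', 'c'] -> ['c', 'd']
'c': index 0 in ['c', 'd'] -> ['c', 'd']
'd': index 1 in ['c', 'd'] -> ['d', 'c']


Output: [0, 1, 1, 1, 1, 0, 1]


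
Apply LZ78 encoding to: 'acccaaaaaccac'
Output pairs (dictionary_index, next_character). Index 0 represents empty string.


LZ78 encoding steps:
Dictionary: {0: ''}
Step 1: w='' (idx 0), next='a' -> output (0, 'a'), add 'a' as idx 1
Step 2: w='' (idx 0), next='c' -> output (0, 'c'), add 'c' as idx 2
Step 3: w='c' (idx 2), next='c' -> output (2, 'c'), add 'cc' as idx 3
Step 4: w='a' (idx 1), next='a' -> output (1, 'a'), add 'aa' as idx 4
Step 5: w='aa' (idx 4), next='a' -> output (4, 'a'), add 'aaa' as idx 5
Step 6: w='cc' (idx 3), next='a' -> output (3, 'a'), add 'cca' as idx 6
Step 7: w='c' (idx 2), end of input -> output (2, '')


Encoded: [(0, 'a'), (0, 'c'), (2, 'c'), (1, 'a'), (4, 'a'), (3, 'a'), (2, '')]


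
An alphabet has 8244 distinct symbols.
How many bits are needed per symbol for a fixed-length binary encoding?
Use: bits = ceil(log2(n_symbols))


log2(8244) = 13.0091
Bracket: 2^13 = 8192 < 8244 <= 2^14 = 16384
So ceil(log2(8244)) = 14

bits = ceil(log2(8244)) = ceil(13.0091) = 14 bits


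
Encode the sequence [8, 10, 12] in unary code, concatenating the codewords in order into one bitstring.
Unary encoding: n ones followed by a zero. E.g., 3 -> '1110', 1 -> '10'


Encode each number as n ones followed by a terminating 0:
  8 -> 111111110 (9 bits)
  10 -> 11111111110 (11 bits)
  12 -> 1111111111110 (13 bits)
Total length = 9 + 11 + 13 = 33 bits.

Unary([8, 10, 12]) = 111111110111111111101111111111110 (33 bits)


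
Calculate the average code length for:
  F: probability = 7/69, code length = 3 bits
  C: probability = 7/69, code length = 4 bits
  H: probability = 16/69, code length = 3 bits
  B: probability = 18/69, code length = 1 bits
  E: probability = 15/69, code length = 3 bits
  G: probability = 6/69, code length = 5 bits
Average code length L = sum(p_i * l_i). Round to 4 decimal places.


Weighted contributions p_i * l_i:
  F: (7/69) * 3 = 21/69
  C: (7/69) * 4 = 28/69
  H: (16/69) * 3 = 48/69
  B: (18/69) * 1 = 18/69
  E: (15/69) * 3 = 45/69
  G: (6/69) * 5 = 30/69
Sum = (21 + 28 + 48 + 18 + 45 + 30)/69 = 190/69

L = 190/69 = 2.7536 bits/symbol


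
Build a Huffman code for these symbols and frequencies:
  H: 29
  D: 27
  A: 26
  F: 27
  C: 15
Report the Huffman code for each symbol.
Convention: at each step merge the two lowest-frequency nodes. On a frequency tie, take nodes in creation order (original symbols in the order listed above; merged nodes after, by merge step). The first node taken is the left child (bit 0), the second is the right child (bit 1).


Huffman tree construction:
Step 1: Merge C(15) + A(26) = 41
Step 2: Merge D(27) + F(27) = 54
Step 3: Merge H(29) + (C+A)(41) = 70
Step 4: Merge (D+F)(54) + (H+(C+A))(70) = 124
Read each symbol's code off the tree from the root (left child = 0, right child = 1).

Codes:
  H: 10 (length 2)
  D: 00 (length 2)
  A: 111 (length 3)
  F: 01 (length 2)
  C: 110 (length 3)
Average code length: 289/124 = 2.3306 bits/symbol


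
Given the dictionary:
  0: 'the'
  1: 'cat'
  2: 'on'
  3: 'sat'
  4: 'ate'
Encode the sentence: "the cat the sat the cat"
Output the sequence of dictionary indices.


Look up each word in the dictionary:
  'the' -> 0
  'cat' -> 1
  'the' -> 0
  'sat' -> 3
  'the' -> 0
  'cat' -> 1

Encoded: [0, 1, 0, 3, 0, 1]


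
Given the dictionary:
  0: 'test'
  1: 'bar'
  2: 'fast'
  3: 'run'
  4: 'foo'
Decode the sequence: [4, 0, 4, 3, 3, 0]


Look up each index in the dictionary:
  4 -> 'foo'
  0 -> 'test'
  4 -> 'foo'
  3 -> 'run'
  3 -> 'run'
  0 -> 'test'

Decoded: "foo test foo run run test"


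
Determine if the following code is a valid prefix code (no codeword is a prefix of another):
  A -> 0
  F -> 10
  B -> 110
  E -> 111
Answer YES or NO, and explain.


Checking each pair (does one codeword prefix another?):
  A='0' vs F='10': no prefix
  A='0' vs B='110': no prefix
  A='0' vs E='111': no prefix
  F='10' vs A='0': no prefix
  F='10' vs B='110': no prefix
  F='10' vs E='111': no prefix
  B='110' vs A='0': no prefix
  B='110' vs F='10': no prefix
  B='110' vs E='111': no prefix
  E='111' vs A='0': no prefix
  E='111' vs F='10': no prefix
  E='111' vs B='110': no prefix
No violation found over all pairs.

YES -- this is a valid prefix code. No codeword is a prefix of any other codeword.


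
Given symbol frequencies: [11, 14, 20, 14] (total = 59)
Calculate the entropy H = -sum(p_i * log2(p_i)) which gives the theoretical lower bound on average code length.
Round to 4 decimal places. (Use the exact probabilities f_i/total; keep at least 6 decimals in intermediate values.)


Per-symbol terms -p_i * log2(p_i) with p_i = f_i/59:
  p = 11/59 = 0.186441: log2(p) = -2.423211, -p*log2(p) = 0.451785
  p = 14/59 = 0.237288: log2(p) = -2.075288, -p*log2(p) = 0.492441
  p = 20/59 = 0.338983: log2(p) = -1.560715, -p*log2(p) = 0.529056
  p = 14/59 = 0.237288: log2(p) = -2.075288, -p*log2(p) = 0.492441
H = 0.451785 + 0.492441 + 0.529056 + 0.492441 = 1.965723

H = 1.9657 bits/symbol
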